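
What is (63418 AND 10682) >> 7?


Step 1: 63418 & 10682 = 8634
Step 2: 8634 >> 7 = 67

67


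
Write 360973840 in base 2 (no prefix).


360973840 = 10101100001000000011000010000 in binary

10101100001000000011000010000


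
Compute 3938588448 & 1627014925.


0b11101010110000100001011100100000 & 0b1100000111110100100011100001101 = 0b1100000110000100000011100000000 = 1623328512

1623328512


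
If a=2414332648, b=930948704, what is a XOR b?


2414332648 ^ 930948704 = 3097160840

3097160840


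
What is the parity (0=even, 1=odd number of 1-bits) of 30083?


0b111010110000011 has 8 ones => parity 0

0


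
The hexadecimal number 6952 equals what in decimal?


6952 hex = 26962 decimal

26962


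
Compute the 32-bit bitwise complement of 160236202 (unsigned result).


~0b1001100011010000001010101010 = 0b11110110011100101111110101010101 = 4134731093 (32-bit unsigned)

4134731093


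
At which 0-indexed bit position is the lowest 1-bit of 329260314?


0b10011101000000001110100011010. Lowest set bit at position 1

1


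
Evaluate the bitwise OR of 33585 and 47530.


0b1000001100110001 | 0b1011100110101010 = 0b1011101110111011 = 48059

48059


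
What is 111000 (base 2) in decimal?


111000 in decimal = 56

56


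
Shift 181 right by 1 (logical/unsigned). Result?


0b10110101 >> 1 = 0b1011010 = 90

90


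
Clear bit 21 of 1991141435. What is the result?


1991141435 & ~(1 << 21) = 1989044283

1989044283


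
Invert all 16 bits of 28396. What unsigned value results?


28396 ^ 65535 = 37139

37139


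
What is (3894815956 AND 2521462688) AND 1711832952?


Step 1: 3894815956 & 2521462688 = 2147624064
Step 2: 2147624064 & 1711832952 = 9216

9216


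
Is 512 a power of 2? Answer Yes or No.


0b1000000000. Only one bit set => Yes

Yes


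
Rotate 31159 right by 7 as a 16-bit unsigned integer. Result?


Rotate 0b111100110110111 right by 7 (16-bit) = 0b110111011110011 = 28403

28403


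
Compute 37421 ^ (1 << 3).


37421 ^ (1 << 3) = 37421 ^ 8 = 37413

37413


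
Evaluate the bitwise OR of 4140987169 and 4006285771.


0b11110110110100100111001100100001 | 0b11101110110010110001000111001011 = 0b11111110110110110111001111101011 = 4275794923

4275794923


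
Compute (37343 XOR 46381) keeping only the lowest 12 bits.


Step 1: 37343 ^ 46381 = 9458
Step 2: 9458 & 4095 = 1266

1266


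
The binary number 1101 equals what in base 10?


1101 in decimal = 13

13


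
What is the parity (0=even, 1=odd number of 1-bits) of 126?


0b1111110 has 6 ones => parity 0

0


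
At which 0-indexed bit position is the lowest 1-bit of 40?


0b101000. Lowest set bit at position 3

3


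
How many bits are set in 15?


0b1111 has 4 set bits

4


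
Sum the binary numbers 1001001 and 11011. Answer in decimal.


1001001 + 11011 = 1100100 = 100

100


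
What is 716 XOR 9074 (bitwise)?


0b1011001100 ^ 0b10001101110010 = 0b10000110111110 = 8638

8638


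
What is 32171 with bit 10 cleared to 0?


32171 & ~(1 << 10) = 31147

31147


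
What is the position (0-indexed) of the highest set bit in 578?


0b1001000010. Highest set bit at position 9

9


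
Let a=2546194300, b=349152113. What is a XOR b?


2546194300 ^ 349152113 = 2198631437

2198631437


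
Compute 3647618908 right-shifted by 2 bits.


0b11011001011010100011111101011100 >> 2 = 0b110110010110101000111111010111 = 911904727

911904727


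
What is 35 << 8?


0b100011 << 8 = 0b10001100000000 = 8960

8960


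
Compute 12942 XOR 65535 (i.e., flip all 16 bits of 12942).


12942 ^ 65535 = 52593

52593


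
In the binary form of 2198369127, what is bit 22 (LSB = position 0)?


0b10000011000010000111001101100111, position 22 = 0

0


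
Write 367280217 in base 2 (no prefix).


367280217 = 10101111001000100000001011001 in binary

10101111001000100000001011001


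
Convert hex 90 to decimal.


90 hex = 144 decimal

144


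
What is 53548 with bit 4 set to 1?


53548 | (1 << 4) = 53548 | 16 = 53564

53564


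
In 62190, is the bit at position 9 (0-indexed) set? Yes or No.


0b1111001011101110, bit 9 = 1. Yes

Yes


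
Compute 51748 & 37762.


0b1100101000100100 & 0b1001001110000010 = 0b1000001000000000 = 33280

33280


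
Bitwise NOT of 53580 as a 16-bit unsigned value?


~0b1101000101001100 = 0b10111010110011 = 11955 (16-bit unsigned)

11955


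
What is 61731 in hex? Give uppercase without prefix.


61731 = F123 hex

F123


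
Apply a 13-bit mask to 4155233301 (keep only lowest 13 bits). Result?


4155233301 & 8191 = 5141

5141


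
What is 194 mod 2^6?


194 & 63 = 2

2


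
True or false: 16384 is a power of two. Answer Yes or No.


0b100000000000000. Only one bit set => Yes

Yes


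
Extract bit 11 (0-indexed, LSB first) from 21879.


0b101010101110111, position 11 = 0

0


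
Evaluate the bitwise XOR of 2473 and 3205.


0b100110101001 ^ 0b110010000101 = 0b10100101100 = 1324

1324


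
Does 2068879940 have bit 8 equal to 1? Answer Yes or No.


0b1111011010100001001101001000100, bit 8 = 0. No

No


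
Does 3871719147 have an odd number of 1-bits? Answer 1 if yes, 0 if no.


0b11100110110001011011111011101011 has 21 ones => parity 1

1


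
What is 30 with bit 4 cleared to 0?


30 & ~(1 << 4) = 14

14


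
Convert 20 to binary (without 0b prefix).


20 = 10100 in binary

10100


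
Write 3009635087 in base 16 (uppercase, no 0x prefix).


3009635087 = B363630F hex

B363630F


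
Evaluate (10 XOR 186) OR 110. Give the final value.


Step 1: 10 ^ 186 = 176
Step 2: 176 | 110 = 254

254


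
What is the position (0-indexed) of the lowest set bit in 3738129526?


0b11011110110011110101010001110110. Lowest set bit at position 1

1


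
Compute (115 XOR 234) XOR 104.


Step 1: 115 ^ 234 = 153
Step 2: 153 ^ 104 = 241

241


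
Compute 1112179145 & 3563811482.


0b1000010010010101000000111001001 & 0b11010100011010110111001010011010 = 0b1000000010010100000000010001000 = 1078591624

1078591624


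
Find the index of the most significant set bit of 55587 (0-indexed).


0b1101100100100011. Highest set bit at position 15

15


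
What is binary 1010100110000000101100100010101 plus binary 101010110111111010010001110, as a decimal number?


1010100110000000101100100010101 + 101010110111111010010001110 = 1011010000111000100110110100011 = 1511804323

1511804323


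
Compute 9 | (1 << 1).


9 | (1 << 1) = 9 | 2 = 11

11


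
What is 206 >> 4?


0b11001110 >> 4 = 0b1100 = 12

12


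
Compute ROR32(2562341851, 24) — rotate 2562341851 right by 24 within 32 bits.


Rotate 0b10011000101110100011101111011011 right by 24 (32-bit) = 0b10111010001110111101101110011000 = 3124485016

3124485016


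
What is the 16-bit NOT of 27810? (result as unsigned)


~0b110110010100010 = 0b1001001101011101 = 37725 (16-bit unsigned)

37725


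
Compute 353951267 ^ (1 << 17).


353951267 ^ (1 << 17) = 353951267 ^ 131072 = 354082339

354082339


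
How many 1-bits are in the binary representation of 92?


0b1011100 has 4 set bits

4


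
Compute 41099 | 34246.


0b1010000010001011 | 0b1000010111000110 = 0b1010010111001111 = 42447

42447


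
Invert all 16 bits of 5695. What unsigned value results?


5695 ^ 65535 = 59840

59840


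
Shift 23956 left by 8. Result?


0b101110110010100 << 8 = 0b10111011001010000000000 = 6132736

6132736


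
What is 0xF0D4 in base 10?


F0D4 hex = 61652 decimal

61652


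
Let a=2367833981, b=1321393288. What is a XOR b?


2367833981 ^ 1321393288 = 3286277109

3286277109


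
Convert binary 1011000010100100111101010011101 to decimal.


1011000010100100111101010011101 in decimal = 1481800349

1481800349


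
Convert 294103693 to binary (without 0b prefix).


294103693 = 10001100001111010101010001101 in binary

10001100001111010101010001101


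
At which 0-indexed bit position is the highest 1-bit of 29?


0b11101. Highest set bit at position 4

4


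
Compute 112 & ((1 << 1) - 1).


112 & 1 = 0

0


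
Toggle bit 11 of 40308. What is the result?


40308 ^ (1 << 11) = 40308 ^ 2048 = 38260

38260


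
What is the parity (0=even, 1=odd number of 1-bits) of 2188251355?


0b10000010011011100001000011011011 has 14 ones => parity 0

0


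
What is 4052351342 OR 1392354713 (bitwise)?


0b11110001100010011111100101101110 | 0b1010010111111011010010110011001 = 0b11110011111111011111110111111111 = 4093509119

4093509119


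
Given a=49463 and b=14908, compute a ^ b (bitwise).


49463 ^ 14908 = 64267

64267


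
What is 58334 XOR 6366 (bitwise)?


0b1110001111011110 ^ 0b1100011011110 = 0b1111101100000000 = 64256

64256


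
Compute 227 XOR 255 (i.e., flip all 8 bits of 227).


227 ^ 255 = 28

28


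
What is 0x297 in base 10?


297 hex = 663 decimal

663


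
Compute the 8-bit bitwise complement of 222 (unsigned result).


~0b11011110 = 0b100001 = 33 (8-bit unsigned)

33


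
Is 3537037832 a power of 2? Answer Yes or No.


0b11010010110100101110101000001000. Multiple bits set => No

No


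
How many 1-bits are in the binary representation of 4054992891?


0b11110001101100100100011111111011 has 20 set bits

20


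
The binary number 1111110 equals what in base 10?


1111110 in decimal = 126

126


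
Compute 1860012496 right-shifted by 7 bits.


0b1101110110111011000100111010000 >> 7 = 0b110111011011101100010011 = 14531347

14531347


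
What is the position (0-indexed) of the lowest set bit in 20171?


0b100111011001011. Lowest set bit at position 0

0


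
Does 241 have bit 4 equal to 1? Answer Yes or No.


0b11110001, bit 4 = 1. Yes

Yes


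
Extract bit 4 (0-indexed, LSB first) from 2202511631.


0b10000011010001111010100100001111, position 4 = 0

0


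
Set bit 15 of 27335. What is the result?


27335 | (1 << 15) = 27335 | 32768 = 60103

60103


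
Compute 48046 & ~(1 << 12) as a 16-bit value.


48046 & ~(1 << 12) = 43950

43950


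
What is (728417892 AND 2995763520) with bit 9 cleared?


Step 1: 728417892 & 2995763520 = 571113536
Step 2: 571113536 & ~(1 << 9) = 571113536

571113536


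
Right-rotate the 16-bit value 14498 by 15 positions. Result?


Rotate 0b11100010100010 right by 15 (16-bit) = 0b111000101000100 = 28996

28996


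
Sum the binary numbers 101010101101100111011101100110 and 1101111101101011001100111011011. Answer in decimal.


101010101101100111011101100110 + 1101111101101011001100111011011 = 10011010011011000001000101000001 = 2590773569

2590773569


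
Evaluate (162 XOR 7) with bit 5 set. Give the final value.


Step 1: 162 ^ 7 = 165
Step 2: 165 | (1 << 5) = 165 | 32 = 165

165


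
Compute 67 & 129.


0b1000011 & 0b10000001 = 0b1 = 1

1


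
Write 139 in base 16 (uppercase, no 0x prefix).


139 = 8B hex

8B


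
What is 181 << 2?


0b10110101 << 2 = 0b1011010100 = 724

724


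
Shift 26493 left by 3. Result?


0b110011101111101 << 3 = 0b110011101111101000 = 211944

211944


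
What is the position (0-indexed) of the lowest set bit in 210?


0b11010010. Lowest set bit at position 1

1


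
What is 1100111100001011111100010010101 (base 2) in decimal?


1100111100001011111100010010101 in decimal = 1736833173

1736833173


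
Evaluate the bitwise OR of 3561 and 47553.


0b110111101001 | 0b1011100111000001 = 0b1011110111101001 = 48617

48617


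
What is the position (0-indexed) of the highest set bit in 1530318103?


0b1011011001101101100110100010111. Highest set bit at position 30

30


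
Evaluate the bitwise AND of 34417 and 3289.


0b1000011001110001 & 0b110011011001 = 0b10001010001 = 1105

1105


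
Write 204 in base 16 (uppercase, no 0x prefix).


204 = CC hex

CC


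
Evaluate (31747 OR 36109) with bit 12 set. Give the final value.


Step 1: 31747 | 36109 = 64783
Step 2: 64783 | (1 << 12) = 64783 | 4096 = 64783

64783


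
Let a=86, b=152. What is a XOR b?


86 ^ 152 = 206

206


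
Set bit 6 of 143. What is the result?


143 | (1 << 6) = 143 | 64 = 207

207


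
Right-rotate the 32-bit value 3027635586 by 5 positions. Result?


Rotate 0b10110100011101100000110110000010 right by 5 (32-bit) = 0b10101101000111011000001101100 = 363049068

363049068


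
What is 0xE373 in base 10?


E373 hex = 58227 decimal

58227


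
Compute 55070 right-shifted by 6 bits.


0b1101011100011110 >> 6 = 0b1101011100 = 860

860


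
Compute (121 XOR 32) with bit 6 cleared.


Step 1: 121 ^ 32 = 89
Step 2: 89 & ~(1 << 6) = 25

25


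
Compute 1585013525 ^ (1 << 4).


1585013525 ^ (1 << 4) = 1585013525 ^ 16 = 1585013509

1585013509


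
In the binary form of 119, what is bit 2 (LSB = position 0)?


0b1110111, position 2 = 1

1


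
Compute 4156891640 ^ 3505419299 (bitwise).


0b11110111110001010010000111111000 ^ 0b11010000111100000111010000100011 = 0b100111001101010101010111011011 = 657806811

657806811


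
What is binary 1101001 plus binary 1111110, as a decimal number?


1101001 + 1111110 = 11100111 = 231

231


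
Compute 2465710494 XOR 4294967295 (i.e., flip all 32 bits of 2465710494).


2465710494 ^ 4294967295 = 1829256801

1829256801


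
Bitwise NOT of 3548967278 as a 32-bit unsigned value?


~0b11010011100010001111000101101110 = 0b101100011101110000111010010001 = 746000017 (32-bit unsigned)

746000017


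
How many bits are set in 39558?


0b1001101010000110 has 7 set bits

7


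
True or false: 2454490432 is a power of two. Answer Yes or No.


0b10010010010011001000110101000000. Multiple bits set => No

No


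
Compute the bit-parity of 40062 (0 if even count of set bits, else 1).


0b1001110001111110 has 10 ones => parity 0

0


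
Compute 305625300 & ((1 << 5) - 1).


305625300 & 31 = 20

20


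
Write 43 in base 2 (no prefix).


43 = 101011 in binary

101011


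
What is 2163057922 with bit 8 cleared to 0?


2163057922 & ~(1 << 8) = 2163057666

2163057666


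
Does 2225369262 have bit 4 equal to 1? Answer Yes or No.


0b10000100101001000111000010101110, bit 4 = 0. No

No


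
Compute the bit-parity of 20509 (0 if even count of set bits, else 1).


0b101000000011101 has 6 ones => parity 0

0


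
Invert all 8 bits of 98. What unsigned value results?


98 ^ 255 = 157

157


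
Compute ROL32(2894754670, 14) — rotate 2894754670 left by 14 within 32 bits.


Rotate 0b10101100100010100111001101101110 left by 14 (32-bit) = 0b10011100110110111010101100100010 = 2631641890

2631641890


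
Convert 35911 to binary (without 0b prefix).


35911 = 1000110001000111 in binary

1000110001000111


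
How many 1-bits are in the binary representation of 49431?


0b1100000100010111 has 7 set bits

7


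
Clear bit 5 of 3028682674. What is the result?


3028682674 & ~(1 << 5) = 3028682642

3028682642


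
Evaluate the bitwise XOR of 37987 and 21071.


0b1001010001100011 ^ 0b101001001001111 = 0b1100011000101100 = 50732

50732


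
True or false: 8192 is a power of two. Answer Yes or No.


0b10000000000000. Only one bit set => Yes

Yes


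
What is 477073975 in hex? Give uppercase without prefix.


477073975 = 1C6F9237 hex

1C6F9237


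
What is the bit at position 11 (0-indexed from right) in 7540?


0b1110101110100, position 11 = 1

1


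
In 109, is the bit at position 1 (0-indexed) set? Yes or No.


0b1101101, bit 1 = 0. No

No


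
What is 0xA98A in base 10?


A98A hex = 43402 decimal

43402


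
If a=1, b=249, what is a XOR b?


1 ^ 249 = 248

248


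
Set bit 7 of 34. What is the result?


34 | (1 << 7) = 34 | 128 = 162

162


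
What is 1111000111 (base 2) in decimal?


1111000111 in decimal = 967

967


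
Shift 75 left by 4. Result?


0b1001011 << 4 = 0b10010110000 = 1200

1200


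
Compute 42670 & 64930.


0b1010011010101110 & 0b1111110110100010 = 0b1010010010100010 = 42146

42146


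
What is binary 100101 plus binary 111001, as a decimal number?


100101 + 111001 = 1011110 = 94

94


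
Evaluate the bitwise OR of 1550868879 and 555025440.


0b1011100011100000110000110001111 | 0b100001000101010000010000100000 = 0b1111101011101010110010110101111 = 2104845743

2104845743


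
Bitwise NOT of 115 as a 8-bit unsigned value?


~0b1110011 = 0b10001100 = 140 (8-bit unsigned)

140


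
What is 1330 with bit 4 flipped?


1330 ^ (1 << 4) = 1330 ^ 16 = 1314

1314


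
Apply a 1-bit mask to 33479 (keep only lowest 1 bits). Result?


33479 & 1 = 1

1


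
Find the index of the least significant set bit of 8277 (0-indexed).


0b10000001010101. Lowest set bit at position 0

0


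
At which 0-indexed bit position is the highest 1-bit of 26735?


0b110100001101111. Highest set bit at position 14

14


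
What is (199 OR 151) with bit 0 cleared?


Step 1: 199 | 151 = 215
Step 2: 215 & ~(1 << 0) = 214

214


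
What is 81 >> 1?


0b1010001 >> 1 = 0b101000 = 40

40


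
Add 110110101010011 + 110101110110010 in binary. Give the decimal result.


110110101010011 + 110101110110010 = 1101100100000101 = 55557

55557


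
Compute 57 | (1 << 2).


57 | (1 << 2) = 57 | 4 = 61

61


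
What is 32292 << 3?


0b111111000100100 << 3 = 0b111111000100100000 = 258336

258336


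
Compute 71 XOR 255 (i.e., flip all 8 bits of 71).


71 ^ 255 = 184

184


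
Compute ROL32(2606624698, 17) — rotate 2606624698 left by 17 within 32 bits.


Rotate 0b10011011010111011110111110111010 left by 17 (32-bit) = 0b11011111011101010011011010111011 = 3749000891

3749000891


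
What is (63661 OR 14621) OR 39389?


Step 1: 63661 | 14621 = 63933
Step 2: 63933 | 39389 = 63997

63997


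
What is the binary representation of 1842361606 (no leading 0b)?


1842361606 = 1101101110100000011010100000110 in binary

1101101110100000011010100000110


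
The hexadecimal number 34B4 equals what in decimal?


34B4 hex = 13492 decimal

13492


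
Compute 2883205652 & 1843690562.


0b10101011110110100011101000010100 & 0b1101101111001000111110001000010 = 0b101001110000000011100000000000 = 700463104

700463104


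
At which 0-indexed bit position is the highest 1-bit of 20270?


0b100111100101110. Highest set bit at position 14

14


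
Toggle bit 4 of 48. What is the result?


48 ^ (1 << 4) = 48 ^ 16 = 32

32


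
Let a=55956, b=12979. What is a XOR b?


55956 ^ 12979 = 59431

59431


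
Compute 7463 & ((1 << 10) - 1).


7463 & 1023 = 295

295


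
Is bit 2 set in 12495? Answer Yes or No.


0b11000011001111, bit 2 = 1. Yes

Yes


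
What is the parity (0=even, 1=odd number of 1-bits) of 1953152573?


0b1110100011010101011111000111101 has 19 ones => parity 1

1


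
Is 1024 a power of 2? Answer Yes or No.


0b10000000000. Only one bit set => Yes

Yes


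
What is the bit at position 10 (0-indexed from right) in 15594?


0b11110011101010, position 10 = 1

1


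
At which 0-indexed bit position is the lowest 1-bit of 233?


0b11101001. Lowest set bit at position 0

0


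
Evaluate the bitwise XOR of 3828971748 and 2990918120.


0b11100100001110010111100011100100 ^ 0b10110010010001011100100111101000 = 0b1010110011111001011000100001100 = 1451012364

1451012364


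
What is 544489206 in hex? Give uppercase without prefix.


544489206 = 20743EF6 hex

20743EF6


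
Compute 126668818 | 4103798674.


0b111100011001101000000010010 | 0b11110100100110101111111110010010 = 0b11110111100111101111111110010010 = 4154392466

4154392466


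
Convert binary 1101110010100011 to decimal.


1101110010100011 in decimal = 56483

56483


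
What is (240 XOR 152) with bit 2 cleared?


Step 1: 240 ^ 152 = 104
Step 2: 104 & ~(1 << 2) = 104

104


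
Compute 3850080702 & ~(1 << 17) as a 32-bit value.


3850080702 & ~(1 << 17) = 3849949630

3849949630


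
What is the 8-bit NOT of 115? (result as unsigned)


~0b1110011 = 0b10001100 = 140 (8-bit unsigned)

140


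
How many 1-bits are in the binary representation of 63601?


0b1111100001110001 has 9 set bits

9


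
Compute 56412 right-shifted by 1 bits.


0b1101110001011100 >> 1 = 0b110111000101110 = 28206

28206


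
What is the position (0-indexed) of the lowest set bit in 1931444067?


0b1110011000111110111111101100011. Lowest set bit at position 0

0


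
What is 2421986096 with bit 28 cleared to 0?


2421986096 & ~(1 << 28) = 2153550640

2153550640


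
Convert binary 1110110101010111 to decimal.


1110110101010111 in decimal = 60759

60759


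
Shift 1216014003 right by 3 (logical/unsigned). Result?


0b1001000011110101110011010110011 >> 3 = 0b1001000011110101110011010110 = 152001750

152001750


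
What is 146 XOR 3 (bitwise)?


0b10010010 ^ 0b11 = 0b10010001 = 145

145


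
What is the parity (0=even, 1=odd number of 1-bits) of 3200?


0b110010000000 has 3 ones => parity 1

1


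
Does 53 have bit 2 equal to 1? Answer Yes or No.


0b110101, bit 2 = 1. Yes

Yes


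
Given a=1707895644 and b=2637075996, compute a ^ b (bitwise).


1707895644 ^ 2637075996 = 4175625536

4175625536


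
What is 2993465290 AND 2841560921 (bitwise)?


0b10110010011011001010011111001010 & 0b10101001010111101100011101011001 = 0b10100000010011001000011101001000 = 2689369928

2689369928


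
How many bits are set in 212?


0b11010100 has 4 set bits

4


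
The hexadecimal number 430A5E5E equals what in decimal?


430A5E5E hex = 1124752990 decimal

1124752990


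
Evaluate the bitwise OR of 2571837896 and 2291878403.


0b10011001010010110010000111001000 | 0b10001000100110110100101000000011 = 0b10011001110110110110101111001011 = 2581294027

2581294027


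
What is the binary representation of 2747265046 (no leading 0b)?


2747265046 = 10100011101111111111000000010110 in binary

10100011101111111111000000010110


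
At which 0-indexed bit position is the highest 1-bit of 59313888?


0b11100010010000111011100000. Highest set bit at position 25

25


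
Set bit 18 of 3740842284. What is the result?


3740842284 | (1 << 18) = 3740842284 | 262144 = 3741104428

3741104428


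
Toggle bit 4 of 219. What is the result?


219 ^ (1 << 4) = 219 ^ 16 = 203

203


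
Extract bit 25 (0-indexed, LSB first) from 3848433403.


0b11100101011000100110111011111011, position 25 = 0

0


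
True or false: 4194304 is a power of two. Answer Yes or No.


0b10000000000000000000000. Only one bit set => Yes

Yes


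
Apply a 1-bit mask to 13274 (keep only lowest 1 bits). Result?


13274 & 1 = 0

0


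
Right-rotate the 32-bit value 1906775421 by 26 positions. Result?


Rotate 0b1110001101001110001010101111101 right by 26 (32-bit) = 0b1101001110001010101111101011100 = 1774542684

1774542684


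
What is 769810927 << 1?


0b101101111000100110000111101111 << 1 = 0b1011011110001001100001111011110 = 1539621854

1539621854


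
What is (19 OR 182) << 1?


Step 1: 19 | 182 = 183
Step 2: 183 << 1 = 366

366


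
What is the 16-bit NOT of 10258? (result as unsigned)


~0b10100000010010 = 0b1101011111101101 = 55277 (16-bit unsigned)

55277


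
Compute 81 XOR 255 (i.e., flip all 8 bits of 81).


81 ^ 255 = 174

174


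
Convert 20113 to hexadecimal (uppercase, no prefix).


20113 = 4E91 hex

4E91


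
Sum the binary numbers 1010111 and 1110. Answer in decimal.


1010111 + 1110 = 1100101 = 101

101


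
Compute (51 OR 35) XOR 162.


Step 1: 51 | 35 = 51
Step 2: 51 ^ 162 = 145

145


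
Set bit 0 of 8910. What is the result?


8910 | (1 << 0) = 8910 | 1 = 8911

8911


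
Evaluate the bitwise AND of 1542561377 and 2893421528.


0b1011011111100011001111001100001 & 0b10101100011101100001101111011000 = 0b1000011100000001101001000000 = 141564480

141564480


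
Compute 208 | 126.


0b11010000 | 0b1111110 = 0b11111110 = 254

254


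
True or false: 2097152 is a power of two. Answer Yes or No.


0b1000000000000000000000. Only one bit set => Yes

Yes


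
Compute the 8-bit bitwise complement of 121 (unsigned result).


~0b1111001 = 0b10000110 = 134 (8-bit unsigned)

134


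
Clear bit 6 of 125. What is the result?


125 & ~(1 << 6) = 61

61


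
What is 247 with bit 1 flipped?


247 ^ (1 << 1) = 247 ^ 2 = 245

245


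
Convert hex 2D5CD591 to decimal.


2D5CD591 hex = 761058705 decimal

761058705


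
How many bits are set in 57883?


0b1110001000011011 has 8 set bits

8


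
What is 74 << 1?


0b1001010 << 1 = 0b10010100 = 148

148


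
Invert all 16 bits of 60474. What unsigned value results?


60474 ^ 65535 = 5061

5061


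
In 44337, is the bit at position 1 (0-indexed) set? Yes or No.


0b1010110100110001, bit 1 = 0. No

No


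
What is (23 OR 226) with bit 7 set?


Step 1: 23 | 226 = 247
Step 2: 247 | (1 << 7) = 247 | 128 = 247

247


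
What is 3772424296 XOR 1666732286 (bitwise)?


0b11100000110110101010000001101000 ^ 0b1100011010110000101000011111110 = 0b10000011100000101111000010010110 = 2206396566

2206396566


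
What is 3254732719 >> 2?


0b11000001111111110100011110101111 >> 2 = 0b110000011111111101000111101011 = 813683179

813683179


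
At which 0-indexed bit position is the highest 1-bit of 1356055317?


0b1010000110100111100001100010101. Highest set bit at position 30

30


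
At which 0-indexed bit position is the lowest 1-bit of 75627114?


0b100100000011111101001101010. Lowest set bit at position 1

1


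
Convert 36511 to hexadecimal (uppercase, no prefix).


36511 = 8E9F hex

8E9F


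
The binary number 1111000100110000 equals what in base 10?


1111000100110000 in decimal = 61744

61744


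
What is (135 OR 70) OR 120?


Step 1: 135 | 70 = 199
Step 2: 199 | 120 = 255

255


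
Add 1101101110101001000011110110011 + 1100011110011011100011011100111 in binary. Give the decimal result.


1101101110101001000011110110011 + 1100011110011011100011011100111 = 11010001101000100100111010011010 = 3517075098

3517075098


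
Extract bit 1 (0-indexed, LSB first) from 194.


0b11000010, position 1 = 1

1


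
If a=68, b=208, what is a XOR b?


68 ^ 208 = 148

148


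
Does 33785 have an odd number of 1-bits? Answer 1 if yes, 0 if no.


0b1000001111111001 has 9 ones => parity 1

1


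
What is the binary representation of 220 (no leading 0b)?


220 = 11011100 in binary

11011100


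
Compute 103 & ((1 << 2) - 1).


103 & 3 = 3

3


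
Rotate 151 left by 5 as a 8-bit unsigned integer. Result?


Rotate 0b10010111 left by 5 (8-bit) = 0b11110010 = 242

242


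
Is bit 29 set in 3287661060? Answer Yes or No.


0b11000011111101011011101000000100, bit 29 = 0. No

No


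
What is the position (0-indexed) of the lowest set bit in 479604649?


0b11100100101100010111110101001. Lowest set bit at position 0

0


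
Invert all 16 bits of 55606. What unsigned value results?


55606 ^ 65535 = 9929

9929


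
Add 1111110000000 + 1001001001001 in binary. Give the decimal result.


1111110000000 + 1001001001001 = 11000111001001 = 12745

12745


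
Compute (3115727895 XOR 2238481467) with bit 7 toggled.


Step 1: 3115727895 ^ 2238481467 = 1020966956
Step 2: 1020966956 ^ (1 << 7) = 1020966956 ^ 128 = 1020967084

1020967084


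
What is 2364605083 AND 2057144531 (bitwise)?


0b10001100111100010000001010011011 & 0b1111010100111011000100011010011 = 0b1000100100010000000010010011 = 143720595

143720595


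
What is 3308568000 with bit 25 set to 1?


3308568000 | (1 << 25) = 3308568000 | 33554432 = 3342122432

3342122432


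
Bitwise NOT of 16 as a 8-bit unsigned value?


~0b10000 = 0b11101111 = 239 (8-bit unsigned)

239


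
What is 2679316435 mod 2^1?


2679316435 & 1 = 1

1


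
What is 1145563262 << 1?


0b1000100010001111110100001111110 << 1 = 0b10001000100011111101000011111100 = 2291126524

2291126524


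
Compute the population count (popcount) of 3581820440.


0b11010101011111100011111000011000 has 18 set bits

18


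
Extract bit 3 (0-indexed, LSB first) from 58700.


0b1110010101001100, position 3 = 1

1


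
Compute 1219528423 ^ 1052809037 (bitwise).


0b1001000101100001000011011100111 ^ 0b111110110000001001011101001101 = 0b1110110011100000001000110101010 = 1987056042

1987056042


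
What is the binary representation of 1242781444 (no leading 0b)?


1242781444 = 1001010000100110101011100000100 in binary

1001010000100110101011100000100


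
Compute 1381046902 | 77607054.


0b1010010010100010001101001110110 | 0b100101000000011000010001110 = 0b1010110111100010011101011111110 = 1458649854

1458649854


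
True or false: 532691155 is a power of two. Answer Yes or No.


0b11111110000000011100011010011. Multiple bits set => No

No


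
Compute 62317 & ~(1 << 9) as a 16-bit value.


62317 & ~(1 << 9) = 61805

61805


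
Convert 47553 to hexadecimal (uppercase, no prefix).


47553 = B9C1 hex

B9C1


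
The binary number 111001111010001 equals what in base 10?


111001111010001 in decimal = 29649

29649


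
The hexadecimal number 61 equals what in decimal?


61 hex = 97 decimal

97


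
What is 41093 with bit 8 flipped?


41093 ^ (1 << 8) = 41093 ^ 256 = 41349

41349


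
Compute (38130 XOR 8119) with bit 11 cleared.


Step 1: 38130 ^ 8119 = 35653
Step 2: 35653 & ~(1 << 11) = 33605

33605


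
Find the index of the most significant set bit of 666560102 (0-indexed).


0b100111101110101110011001100110. Highest set bit at position 29

29


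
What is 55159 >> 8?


0b1101011101110111 >> 8 = 0b11010111 = 215

215


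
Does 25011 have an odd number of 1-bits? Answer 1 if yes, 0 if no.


0b110000110110011 has 8 ones => parity 0

0


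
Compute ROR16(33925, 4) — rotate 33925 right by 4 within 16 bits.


Rotate 0b1000010010000101 right by 4 (16-bit) = 0b101100001001000 = 22600

22600


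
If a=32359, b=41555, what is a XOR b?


32359 ^ 41555 = 56372

56372


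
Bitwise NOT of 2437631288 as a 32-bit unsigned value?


~0b10010001010010110100110100111000 = 0b1101110101101001011001011000111 = 1857336007 (32-bit unsigned)

1857336007


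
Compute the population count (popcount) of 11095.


0b10101101010111 has 9 set bits

9


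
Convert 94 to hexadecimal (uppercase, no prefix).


94 = 5E hex

5E


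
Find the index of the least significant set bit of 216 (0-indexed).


0b11011000. Lowest set bit at position 3

3


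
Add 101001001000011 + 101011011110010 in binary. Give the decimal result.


101001001000011 + 101011011110010 = 1010100100110101 = 43317

43317


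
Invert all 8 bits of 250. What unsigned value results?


250 ^ 255 = 5

5


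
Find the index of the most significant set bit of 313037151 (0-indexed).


0b10010101010001001000101011111. Highest set bit at position 28

28


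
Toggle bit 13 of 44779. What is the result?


44779 ^ (1 << 13) = 44779 ^ 8192 = 36587

36587


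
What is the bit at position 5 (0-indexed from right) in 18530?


0b100100001100010, position 5 = 1

1


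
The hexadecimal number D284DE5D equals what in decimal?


D284DE5D hex = 3531923037 decimal

3531923037


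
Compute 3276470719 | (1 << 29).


3276470719 | (1 << 29) = 3276470719 | 536870912 = 3813341631

3813341631


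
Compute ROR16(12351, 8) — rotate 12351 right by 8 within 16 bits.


Rotate 0b11000000111111 right by 8 (16-bit) = 0b11111100110000 = 16176

16176


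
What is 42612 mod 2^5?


42612 & 31 = 20

20


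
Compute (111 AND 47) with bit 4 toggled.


Step 1: 111 & 47 = 47
Step 2: 47 ^ (1 << 4) = 47 ^ 16 = 63

63


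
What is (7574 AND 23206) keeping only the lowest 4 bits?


Step 1: 7574 & 23206 = 6278
Step 2: 6278 & 15 = 6

6


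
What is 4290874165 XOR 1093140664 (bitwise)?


0b11111111110000011000101100110101 ^ 0b1000001001010000000000010111000 = 0b10111110111010011000101110001101 = 3202976653

3202976653


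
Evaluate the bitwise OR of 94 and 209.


0b1011110 | 0b11010001 = 0b11011111 = 223

223


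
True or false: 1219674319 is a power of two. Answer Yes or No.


0b1001000101100101100000011001111. Multiple bits set => No

No


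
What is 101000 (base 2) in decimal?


101000 in decimal = 40

40


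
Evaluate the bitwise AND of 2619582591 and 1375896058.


0b10011100001000111010100001111111 & 0b1010010000000101000000111111010 = 0b10000000000101000000001111010 = 268599418

268599418


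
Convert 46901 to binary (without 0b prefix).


46901 = 1011011100110101 in binary

1011011100110101


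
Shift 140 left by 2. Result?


0b10001100 << 2 = 0b1000110000 = 560

560


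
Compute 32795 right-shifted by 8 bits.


0b1000000000011011 >> 8 = 0b10000000 = 128

128


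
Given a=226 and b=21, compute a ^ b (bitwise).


226 ^ 21 = 247

247


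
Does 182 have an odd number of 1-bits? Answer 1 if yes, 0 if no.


0b10110110 has 5 ones => parity 1

1


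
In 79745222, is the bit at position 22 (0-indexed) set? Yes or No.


0b100110000001101000011000110, bit 22 = 1. Yes

Yes


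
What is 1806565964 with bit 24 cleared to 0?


1806565964 & ~(1 << 24) = 1789788748

1789788748


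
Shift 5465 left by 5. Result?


0b1010101011001 << 5 = 0b101010101100100000 = 174880

174880


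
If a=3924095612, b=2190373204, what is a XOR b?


3924095612 ^ 2190373204 = 1802142504

1802142504


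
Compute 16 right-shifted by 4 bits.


0b10000 >> 4 = 0b1 = 1

1


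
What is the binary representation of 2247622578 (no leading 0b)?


2247622578 = 10000101111101111111111110110010 in binary

10000101111101111111111110110010


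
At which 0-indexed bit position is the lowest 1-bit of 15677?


0b11110100111101. Lowest set bit at position 0

0


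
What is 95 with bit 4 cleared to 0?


95 & ~(1 << 4) = 79

79


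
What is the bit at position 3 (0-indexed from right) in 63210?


0b1111011011101010, position 3 = 1

1


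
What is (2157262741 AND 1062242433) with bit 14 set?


Step 1: 2157262741 & 1062242433 = 1048705
Step 2: 1048705 | (1 << 14) = 1048705 | 16384 = 1065089

1065089


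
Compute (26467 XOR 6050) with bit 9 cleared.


Step 1: 26467 ^ 6050 = 28865
Step 2: 28865 & ~(1 << 9) = 28865

28865


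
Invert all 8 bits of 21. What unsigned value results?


21 ^ 255 = 234

234


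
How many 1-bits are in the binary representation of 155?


0b10011011 has 5 set bits

5


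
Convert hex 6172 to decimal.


6172 hex = 24946 decimal

24946


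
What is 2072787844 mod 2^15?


2072787844 & 32767 = 15236

15236


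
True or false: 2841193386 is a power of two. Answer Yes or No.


0b10101001010110010010101110101010. Multiple bits set => No

No


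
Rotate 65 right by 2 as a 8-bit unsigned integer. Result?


Rotate 0b1000001 right by 2 (8-bit) = 0b1010000 = 80

80


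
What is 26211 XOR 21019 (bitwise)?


0b110011001100011 ^ 0b101001000011011 = 0b11010001111000 = 13432

13432


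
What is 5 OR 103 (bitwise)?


0b101 | 0b1100111 = 0b1100111 = 103

103


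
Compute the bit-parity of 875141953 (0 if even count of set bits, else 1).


0b110100001010011001101101000001 has 13 ones => parity 1

1


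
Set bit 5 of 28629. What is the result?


28629 | (1 << 5) = 28629 | 32 = 28661

28661


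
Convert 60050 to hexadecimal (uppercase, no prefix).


60050 = EA92 hex

EA92


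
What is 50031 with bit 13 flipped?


50031 ^ (1 << 13) = 50031 ^ 8192 = 58223

58223


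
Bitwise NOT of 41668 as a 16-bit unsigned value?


~0b1010001011000100 = 0b101110100111011 = 23867 (16-bit unsigned)

23867


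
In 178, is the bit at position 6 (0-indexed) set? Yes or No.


0b10110010, bit 6 = 0. No

No


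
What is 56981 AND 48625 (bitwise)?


0b1101111010010101 & 0b1011110111110001 = 0b1001110010010001 = 40081

40081


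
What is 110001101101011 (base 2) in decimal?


110001101101011 in decimal = 25451

25451


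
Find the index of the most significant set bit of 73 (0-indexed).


0b1001001. Highest set bit at position 6

6


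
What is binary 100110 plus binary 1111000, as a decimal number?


100110 + 1111000 = 10011110 = 158

158


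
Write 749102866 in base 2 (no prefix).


749102866 = 101100101001100110011100010010 in binary

101100101001100110011100010010


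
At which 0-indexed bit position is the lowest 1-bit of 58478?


0b1110010001101110. Lowest set bit at position 1

1


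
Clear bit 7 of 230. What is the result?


230 & ~(1 << 7) = 102

102


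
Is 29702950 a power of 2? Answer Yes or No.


0b1110001010011101100100110. Multiple bits set => No

No


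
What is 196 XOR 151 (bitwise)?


0b11000100 ^ 0b10010111 = 0b1010011 = 83

83


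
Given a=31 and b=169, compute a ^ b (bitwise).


31 ^ 169 = 182

182


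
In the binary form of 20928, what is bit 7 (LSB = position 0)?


0b101000111000000, position 7 = 1

1


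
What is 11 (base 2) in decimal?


11 in decimal = 3

3


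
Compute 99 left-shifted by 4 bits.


0b1100011 << 4 = 0b11000110000 = 1584

1584


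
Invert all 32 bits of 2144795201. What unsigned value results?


2144795201 ^ 4294967295 = 2150172094

2150172094


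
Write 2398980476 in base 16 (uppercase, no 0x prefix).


2398980476 = 8EFD897C hex

8EFD897C


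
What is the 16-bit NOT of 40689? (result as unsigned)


~0b1001111011110001 = 0b110000100001110 = 24846 (16-bit unsigned)

24846


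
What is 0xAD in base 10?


AD hex = 173 decimal

173


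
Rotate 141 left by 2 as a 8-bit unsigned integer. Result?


Rotate 0b10001101 left by 2 (8-bit) = 0b110110 = 54

54


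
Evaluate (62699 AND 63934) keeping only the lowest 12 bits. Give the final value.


Step 1: 62699 & 63934 = 61610
Step 2: 61610 & 4095 = 170

170


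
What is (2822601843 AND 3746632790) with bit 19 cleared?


Step 1: 2822601843 & 3746632790 = 2282820690
Step 2: 2282820690 & ~(1 << 19) = 2282820690

2282820690


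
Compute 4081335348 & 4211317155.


0b11110011010001000011110000110100 & 0b11111011000000111001100110100011 = 0b11110011000000000001100000100000 = 4076869664

4076869664


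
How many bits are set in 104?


0b1101000 has 3 set bits

3


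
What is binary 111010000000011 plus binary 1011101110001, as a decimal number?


111010000000011 + 1011101110001 = 1000101101110100 = 35700

35700


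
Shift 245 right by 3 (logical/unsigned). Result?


0b11110101 >> 3 = 0b11110 = 30

30
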